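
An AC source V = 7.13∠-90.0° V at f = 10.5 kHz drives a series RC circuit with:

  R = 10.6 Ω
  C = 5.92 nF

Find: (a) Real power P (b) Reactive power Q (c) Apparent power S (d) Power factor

Step 1 — Angular frequency: ω = 2π·f = 2π·1.05e+04 = 6.597e+04 rad/s.
Step 2 — Component impedances:
  R: Z = R = 10.6 Ω
  C: Z = 1/(jωC) = -j/(ω·C) = 0 - j2560 Ω
Step 3 — Series combination: Z_total = R + C = 10.6 - j2560 Ω = 2560∠-89.8° Ω.
Step 4 — Source phasor: V = 7.13∠-90.0° V = 0 - j7.13 V.
Step 5 — Current: I = V / Z = 0.002785 - j1.153e-05 A = 0.002785∠-0.2° A.
Step 6 — Complex power: S = V·I* = 8.22e-05 - j0.01985 VA.
Step 7 — Real power: P = Re(S) = 8.22e-05 W.
Step 8 — Reactive power: Q = Im(S) = -0.01985 VAR.
Step 9 — Apparent power: |S| = 0.01985 VA.
Step 10 — Power factor: PF = P/|S| = 0.00414 (leading).

(a) P = 8.22e-05 W  (b) Q = -0.01985 VAR  (c) S = 0.01985 VA  (d) PF = 0.00414 (leading)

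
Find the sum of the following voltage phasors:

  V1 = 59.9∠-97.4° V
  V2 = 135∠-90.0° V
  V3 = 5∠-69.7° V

Step 1 — Convert each phasor to rectangular form:
  V1 = 59.9·(cos(-97.4°) + j·sin(-97.4°)) = -7.715 - j59.4 V
  V2 = 135·(cos(-90.0°) + j·sin(-90.0°)) = 0 - j135 V
  V3 = 5·(cos(-69.7°) + j·sin(-69.7°)) = 1.735 - j4.689 V
Step 2 — Sum components: V_total = -5.98 - j199.1 V.
Step 3 — Convert to polar: |V_total| = 199.2 V, ∠V_total = -91.7°.

V_total = 199.2∠-91.7° V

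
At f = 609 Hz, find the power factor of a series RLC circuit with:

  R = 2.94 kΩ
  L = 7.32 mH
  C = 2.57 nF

Step 1 — Angular frequency: ω = 2π·f = 2π·609 = 3826 rad/s.
Step 2 — Component impedances:
  R: Z = R = 2940 Ω
  L: Z = jωL = j·3826·0.00732 = 0 + j28.01 Ω
  C: Z = 1/(jωC) = -j/(ω·C) = 0 - j1.017e+05 Ω
Step 3 — Series combination: Z_total = R + L + C = 2940 - j1.017e+05 Ω = 1.017e+05∠-88.3° Ω.
Step 4 — Power factor: PF = cos(φ) = Re(Z)/|Z| = 2940/1.017e+05 = 0.02891.
Step 5 — Type: Im(Z) = -1.017e+05 ⇒ leading (phase φ = -88.3°).

PF = 0.02891 (leading, φ = -88.3°)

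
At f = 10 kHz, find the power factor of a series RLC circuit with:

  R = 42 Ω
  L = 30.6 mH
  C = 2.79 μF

Step 1 — Angular frequency: ω = 2π·f = 2π·1e+04 = 6.283e+04 rad/s.
Step 2 — Component impedances:
  R: Z = R = 42 Ω
  L: Z = jωL = j·6.283e+04·0.0306 = 0 + j1923 Ω
  C: Z = 1/(jωC) = -j/(ω·C) = 0 - j5.704 Ω
Step 3 — Series combination: Z_total = R + L + C = 42 + j1917 Ω = 1917∠88.7° Ω.
Step 4 — Power factor: PF = cos(φ) = Re(Z)/|Z| = 42/1917.4 = 0.0219.
Step 5 — Type: Im(Z) = 1917 ⇒ lagging (phase φ = 88.7°).

PF = 0.0219 (lagging, φ = 88.7°)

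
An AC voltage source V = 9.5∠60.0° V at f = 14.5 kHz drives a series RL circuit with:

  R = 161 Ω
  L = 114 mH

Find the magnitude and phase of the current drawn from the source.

Step 1 — Angular frequency: ω = 2π·f = 2π·1.45e+04 = 9.111e+04 rad/s.
Step 2 — Component impedances:
  R: Z = R = 161 Ω
  L: Z = jωL = j·9.111e+04·0.114 = 0 + j1.039e+04 Ω
Step 3 — Series combination: Z_total = R + L = 161 + j1.039e+04 Ω = 1.039e+04∠89.1° Ω.
Step 4 — Source phasor: V = 9.5∠60.0° V = 4.75 + j8.227 V.
Step 5 — Ohm's law: I = V / Z_total = (4.75 + j8.227) / (161 + j1.039e+04) = 0.000799 - j0.000445 A.
Step 6 — Convert to polar: |I| = 0.0009146 A, ∠I = -29.1°.

I = 0.0009146∠-29.1° A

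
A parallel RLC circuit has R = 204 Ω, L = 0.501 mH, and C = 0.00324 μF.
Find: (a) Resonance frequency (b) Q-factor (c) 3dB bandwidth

Step 1 — Resonance: ω₀ = 1/√(LC) = 1/√(0.000501·3.24e-09) = 7.849e+05 rad/s.
Step 2 — f₀ = ω₀/(2π) = 1.249e+05 Hz.
Step 3 — Parallel Q: Q = R/(ω₀L) = 204/(7.849e+05·0.000501) = 0.5188.
Step 4 — Bandwidth: Δω = ω₀/Q = 1.513e+06 rad/s; BW = Δω/(2π) = 2.408e+05 Hz.

(a) f₀ = 1.249e+05 Hz  (b) Q = 0.5188  (c) BW = 2.408e+05 Hz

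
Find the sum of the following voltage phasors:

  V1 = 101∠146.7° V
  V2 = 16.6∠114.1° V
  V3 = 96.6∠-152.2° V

Step 1 — Convert each phasor to rectangular form:
  V1 = 101·(cos(146.7°) + j·sin(146.7°)) = -84.42 + j55.45 V
  V2 = 16.6·(cos(114.1°) + j·sin(114.1°)) = -6.778 + j15.15 V
  V3 = 96.6·(cos(-152.2°) + j·sin(-152.2°)) = -85.45 - j45.05 V
Step 2 — Sum components: V_total = -176.6 + j25.55 V.
Step 3 — Convert to polar: |V_total| = 178.5 V, ∠V_total = 171.8°.

V_total = 178.5∠171.8° V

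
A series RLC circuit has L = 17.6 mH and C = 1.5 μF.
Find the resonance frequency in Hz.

Step 1 — Resonance condition Im(Z)=0 gives ω₀ = 1/√(LC).
Step 2 — ω₀ = 1/√(0.0176·1.5e-06) = 6155 rad/s.
Step 3 — f₀ = ω₀/(2π) = 979.5 Hz.

f₀ = 979.5 Hz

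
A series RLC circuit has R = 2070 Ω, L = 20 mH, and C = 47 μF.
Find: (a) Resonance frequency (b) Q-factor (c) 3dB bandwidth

Step 1 — Resonance: ω₀ = 1/√(LC) = 1/√(0.02·4.7e-05) = 1031 rad/s.
Step 2 — f₀ = ω₀/(2π) = 164.2 Hz.
Step 3 — Series Q: Q = ω₀L/R = 1031·0.02/2070 = 0.009965.
Step 4 — Bandwidth: Δω = ω₀/Q = 1.035e+05 rad/s; BW = Δω/(2π) = 1.647e+04 Hz.

(a) f₀ = 164.2 Hz  (b) Q = 0.009965  (c) BW = 1.647e+04 Hz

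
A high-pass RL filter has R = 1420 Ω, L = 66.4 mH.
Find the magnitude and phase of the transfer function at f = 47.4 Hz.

Step 1 — Angular frequency: ω = 2π·47.4 = 297.8 rad/s.
Step 2 — Transfer function: H(jω) = jωL/(R + jωL).
Step 3 — Numerator jωL = j·19.78; denominator R + jωL = 1420 + j19.78.
Step 4 — H = 0.0001939 + j0.01392.
Step 5 — Magnitude: |H| = 0.01393 (-37.1 dB); phase: φ = 89.2°.

|H| = 0.01393 (-37.1 dB), φ = 89.2°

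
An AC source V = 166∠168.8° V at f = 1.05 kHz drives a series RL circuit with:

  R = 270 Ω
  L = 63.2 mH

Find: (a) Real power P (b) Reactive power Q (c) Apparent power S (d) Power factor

Step 1 — Angular frequency: ω = 2π·f = 2π·1050 = 6597 rad/s.
Step 2 — Component impedances:
  R: Z = R = 270 Ω
  L: Z = jωL = j·6597·0.0632 = 0 + j417 Ω
Step 3 — Series combination: Z_total = R + L = 270 + j417 Ω = 496.7∠57.1° Ω.
Step 4 — Source phasor: V = 166∠168.8° V = -162.8 + j32.24 V.
Step 5 — Current: I = V / Z = -0.1237 + j0.3104 A = 0.3342∠111.7° A.
Step 6 — Complex power: S = V·I* = 30.15 + j46.56 VA.
Step 7 — Real power: P = Re(S) = 30.15 W.
Step 8 — Reactive power: Q = Im(S) = 46.56 VAR.
Step 9 — Apparent power: |S| = 55.47 VA.
Step 10 — Power factor: PF = P/|S| = 0.5435 (lagging).

(a) P = 30.15 W  (b) Q = 46.56 VAR  (c) S = 55.47 VA  (d) PF = 0.5435 (lagging)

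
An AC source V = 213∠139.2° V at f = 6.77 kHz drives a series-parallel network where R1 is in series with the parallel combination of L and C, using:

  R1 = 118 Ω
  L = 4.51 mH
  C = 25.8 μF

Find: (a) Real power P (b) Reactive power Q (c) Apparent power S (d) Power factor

Step 1 — Angular frequency: ω = 2π·f = 2π·6770 = 4.254e+04 rad/s.
Step 2 — Component impedances:
  R1: Z = R = 118 Ω
  L: Z = jωL = j·4.254e+04·0.00451 = 0 + j191.8 Ω
  C: Z = 1/(jωC) = -j/(ω·C) = 0 - j0.9112 Ω
Step 3 — Parallel branch: L || C = 1/(1/L + 1/C) = 0 - j0.9155 Ω.
Step 4 — Series with R1: Z_total = R1 + (L || C) = 118 - j0.9155 Ω = 118∠-0.4° Ω.
Step 5 — Source phasor: V = 213∠139.2° V = -161.2 + j139.2 V.
Step 6 — Current: I = V / Z = -1.376 + j1.169 A = 1.805∠139.6° A.
Step 7 — Complex power: S = V·I* = 384.5 - j2.983 VA.
Step 8 — Real power: P = Re(S) = 384.5 W.
Step 9 — Reactive power: Q = Im(S) = -2.983 VAR.
Step 10 — Apparent power: |S| = 384.5 VA.
Step 11 — Power factor: PF = P/|S| = 1 (leading).

(a) P = 384.5 W  (b) Q = -2.983 VAR  (c) S = 384.5 VA  (d) PF = 1 (leading)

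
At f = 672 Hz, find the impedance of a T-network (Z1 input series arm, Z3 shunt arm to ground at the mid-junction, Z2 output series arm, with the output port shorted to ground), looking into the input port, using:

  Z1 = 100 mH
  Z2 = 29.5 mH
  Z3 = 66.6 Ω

Step 1 — Angular frequency: ω = 2π·f = 2π·672 = 4222 rad/s.
Step 2 — Component impedances:
  Z1: Z = jωL = j·4222·0.1 = 0 + j422.2 Ω
  Z2: Z = jωL = j·4222·0.0295 = 0 + j124.6 Ω
  Z3: Z = R = 66.6 Ω
Step 3 — With the output port shorted to ground, the output series arm Z2 runs from the junction to ground; the shunt arm Z3 also runs from the junction to ground. They appear in parallel: Z3 || Z2 = 51.79 + j27.69 Ω.
Step 4 — Series with input arm Z1: Z_in = Z1 + (Z3 || Z2) = 51.79 + j449.9 Ω = 452.9∠83.4° Ω.

Z = 51.79 + j449.9 Ω = 452.9∠83.4° Ω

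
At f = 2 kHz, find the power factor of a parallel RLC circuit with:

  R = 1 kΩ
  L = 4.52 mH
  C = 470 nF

Step 1 — Angular frequency: ω = 2π·f = 2π·2000 = 1.257e+04 rad/s.
Step 2 — Component impedances:
  R: Z = R = 1000 Ω
  L: Z = jωL = j·1.257e+04·0.00452 = 0 + j56.8 Ω
  C: Z = 1/(jωC) = -j/(ω·C) = 0 - j169.3 Ω
Step 3 — Parallel combination: 1/Z_total = 1/R + 1/L + 1/C; Z_total = 7.253 + j84.85 Ω = 85.16∠85.1° Ω.
Step 4 — Power factor: PF = cos(φ) = Re(Z)/|Z| = 7.2528/85.164 = 0.08516.
Step 5 — Type: Im(Z) = 84.85 ⇒ lagging (phase φ = 85.1°).

PF = 0.08516 (lagging, φ = 85.1°)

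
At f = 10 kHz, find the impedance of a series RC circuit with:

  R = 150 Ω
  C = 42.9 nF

Step 1 — Angular frequency: ω = 2π·f = 2π·1e+04 = 6.283e+04 rad/s.
Step 2 — Component impedances:
  R: Z = R = 150 Ω
  C: Z = 1/(jωC) = -j/(ω·C) = 0 - j371 Ω
Step 3 — Series combination: Z_total = R + C = 150 - j371 Ω = 400.2∠-68.0° Ω.

Z = 150 - j371 Ω = 400.2∠-68.0° Ω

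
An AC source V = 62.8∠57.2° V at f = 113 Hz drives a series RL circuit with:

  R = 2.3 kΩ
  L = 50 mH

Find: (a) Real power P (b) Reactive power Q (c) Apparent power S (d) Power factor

Step 1 — Angular frequency: ω = 2π·f = 2π·113 = 710 rad/s.
Step 2 — Component impedances:
  R: Z = R = 2300 Ω
  L: Z = jωL = j·710·0.05 = 0 + j35.5 Ω
Step 3 — Series combination: Z_total = R + L = 2300 + j35.5 Ω = 2300∠0.9° Ω.
Step 4 — Source phasor: V = 62.8∠57.2° V = 34.02 + j52.79 V.
Step 5 — Current: I = V / Z = 0.01514 + j0.02272 A = 0.0273∠56.3° A.
Step 6 — Complex power: S = V·I* = 1.714 + j0.02646 VA.
Step 7 — Real power: P = Re(S) = 1.714 W.
Step 8 — Reactive power: Q = Im(S) = 0.02646 VAR.
Step 9 — Apparent power: |S| = 1.715 VA.
Step 10 — Power factor: PF = P/|S| = 0.9999 (lagging).

(a) P = 1.714 W  (b) Q = 0.02646 VAR  (c) S = 1.715 VA  (d) PF = 0.9999 (lagging)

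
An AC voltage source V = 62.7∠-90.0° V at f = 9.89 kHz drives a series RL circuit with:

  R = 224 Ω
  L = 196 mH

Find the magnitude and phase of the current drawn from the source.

Step 1 — Angular frequency: ω = 2π·f = 2π·9890 = 6.214e+04 rad/s.
Step 2 — Component impedances:
  R: Z = R = 224 Ω
  L: Z = jωL = j·6.214e+04·0.196 = 0 + j1.218e+04 Ω
Step 3 — Series combination: Z_total = R + L = 224 + j1.218e+04 Ω = 1.218e+04∠88.9° Ω.
Step 4 — Source phasor: V = 62.7∠-90.0° V = 0 - j62.7 V.
Step 5 — Ohm's law: I = V / Z_total = (0 - j62.7) / (224 + j1.218e+04) = -0.005146 - j9.465e-05 A.
Step 6 — Convert to polar: |I| = 0.005147 A, ∠I = -178.9°.

I = 0.005147∠-178.9° A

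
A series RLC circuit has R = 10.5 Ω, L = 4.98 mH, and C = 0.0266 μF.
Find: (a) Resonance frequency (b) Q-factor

Step 1 — Resonance condition Im(Z)=0 gives ω₀ = 1/√(LC).
Step 2 — ω₀ = 1/√(0.00498·2.66e-08) = 8.688e+04 rad/s.
Step 3 — f₀ = ω₀/(2π) = 1.383e+04 Hz.
Step 4 — Series Q: Q = ω₀L/R = 8.688e+04·0.00498/10.5 = 41.21.

(a) f₀ = 1.383e+04 Hz  (b) Q = 41.21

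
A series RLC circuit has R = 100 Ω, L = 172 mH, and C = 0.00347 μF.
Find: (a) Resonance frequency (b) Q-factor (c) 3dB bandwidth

Step 1 — Resonance: ω₀ = 1/√(LC) = 1/√(0.172·3.47e-09) = 4.093e+04 rad/s.
Step 2 — f₀ = ω₀/(2π) = 6515 Hz.
Step 3 — Series Q: Q = ω₀L/R = 4.093e+04·0.172/100 = 70.4.
Step 4 — Bandwidth: Δω = ω₀/Q = 581.4 rad/s; BW = Δω/(2π) = 92.53 Hz.

(a) f₀ = 6515 Hz  (b) Q = 70.4  (c) BW = 92.53 Hz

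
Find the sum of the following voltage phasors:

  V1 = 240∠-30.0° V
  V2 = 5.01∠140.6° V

Step 1 — Convert each phasor to rectangular form:
  V1 = 240·(cos(-30.0°) + j·sin(-30.0°)) = 207.8 - j120 V
  V2 = 5.01·(cos(140.6°) + j·sin(140.6°)) = -3.871 + j3.18 V
Step 2 — Sum components: V_total = 204 - j116.8 V.
Step 3 — Convert to polar: |V_total| = 235.1 V, ∠V_total = -29.8°.

V_total = 235.1∠-29.8° V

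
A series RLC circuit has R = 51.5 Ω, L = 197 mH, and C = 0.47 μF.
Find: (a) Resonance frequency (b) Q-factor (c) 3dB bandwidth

Step 1 — Resonance: ω₀ = 1/√(LC) = 1/√(0.197·4.7e-07) = 3286 rad/s.
Step 2 — f₀ = ω₀/(2π) = 523 Hz.
Step 3 — Series Q: Q = ω₀L/R = 3286·0.197/51.5 = 12.57.
Step 4 — Bandwidth: Δω = ω₀/Q = 261.4 rad/s; BW = Δω/(2π) = 41.61 Hz.

(a) f₀ = 523 Hz  (b) Q = 12.57  (c) BW = 41.61 Hz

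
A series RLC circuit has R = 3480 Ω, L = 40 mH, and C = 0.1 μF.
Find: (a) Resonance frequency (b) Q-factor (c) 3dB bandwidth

Step 1 — Resonance: ω₀ = 1/√(LC) = 1/√(0.04·1e-07) = 1.581e+04 rad/s.
Step 2 — f₀ = ω₀/(2π) = 2516 Hz.
Step 3 — Series Q: Q = ω₀L/R = 1.581e+04·0.04/3480 = 0.1817.
Step 4 — Bandwidth: Δω = ω₀/Q = 8.7e+04 rad/s; BW = Δω/(2π) = 1.385e+04 Hz.

(a) f₀ = 2516 Hz  (b) Q = 0.1817  (c) BW = 1.385e+04 Hz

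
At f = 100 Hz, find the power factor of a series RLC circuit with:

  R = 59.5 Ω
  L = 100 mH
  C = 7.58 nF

Step 1 — Angular frequency: ω = 2π·f = 2π·100 = 628.3 rad/s.
Step 2 — Component impedances:
  R: Z = R = 59.5 Ω
  L: Z = jωL = j·628.3·0.1 = 0 + j62.83 Ω
  C: Z = 1/(jωC) = -j/(ω·C) = 0 - j2.1e+05 Ω
Step 3 — Series combination: Z_total = R + L + C = 59.5 - j2.099e+05 Ω = 2.099e+05∠-90.0° Ω.
Step 4 — Power factor: PF = cos(φ) = Re(Z)/|Z| = 59.5/2.099e+05 = 0.0002835.
Step 5 — Type: Im(Z) = -2.099e+05 ⇒ leading (phase φ = -90.0°).

PF = 0.0002835 (leading, φ = -90.0°)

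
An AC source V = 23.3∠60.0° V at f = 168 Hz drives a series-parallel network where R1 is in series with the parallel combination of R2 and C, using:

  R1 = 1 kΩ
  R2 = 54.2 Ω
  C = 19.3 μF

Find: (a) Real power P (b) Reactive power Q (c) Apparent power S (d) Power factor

Step 1 — Angular frequency: ω = 2π·f = 2π·168 = 1056 rad/s.
Step 2 — Component impedances:
  R1: Z = R = 1000 Ω
  R2: Z = R = 54.2 Ω
  C: Z = 1/(jωC) = -j/(ω·C) = 0 - j49.09 Ω
Step 3 — Parallel branch: R2 || C = 1/(1/R2 + 1/C) = 24.42 - j26.97 Ω.
Step 4 — Series with R1: Z_total = R1 + (R2 || C) = 1024 - j26.97 Ω = 1025∠-1.5° Ω.
Step 5 — Source phasor: V = 23.3∠60.0° V = 11.65 + j20.18 V.
Step 6 — Current: I = V / Z = 0.01085 + j0.01998 A = 0.02274∠61.5° A.
Step 7 — Complex power: S = V·I* = 0.5296 - j0.01394 VA.
Step 8 — Real power: P = Re(S) = 0.5296 W.
Step 9 — Reactive power: Q = Im(S) = -0.01394 VAR.
Step 10 — Apparent power: |S| = 0.5298 VA.
Step 11 — Power factor: PF = P/|S| = 0.9997 (leading).

(a) P = 0.5296 W  (b) Q = -0.01394 VAR  (c) S = 0.5298 VA  (d) PF = 0.9997 (leading)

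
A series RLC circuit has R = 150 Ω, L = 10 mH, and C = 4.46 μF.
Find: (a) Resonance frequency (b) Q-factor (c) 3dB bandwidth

Step 1 — Resonance: ω₀ = 1/√(LC) = 1/√(0.01·4.46e-06) = 4735 rad/s.
Step 2 — f₀ = ω₀/(2π) = 753.6 Hz.
Step 3 — Series Q: Q = ω₀L/R = 4735·0.01/150 = 0.3157.
Step 4 — Bandwidth: Δω = ω₀/Q = 1.5e+04 rad/s; BW = Δω/(2π) = 2387 Hz.

(a) f₀ = 753.6 Hz  (b) Q = 0.3157  (c) BW = 2387 Hz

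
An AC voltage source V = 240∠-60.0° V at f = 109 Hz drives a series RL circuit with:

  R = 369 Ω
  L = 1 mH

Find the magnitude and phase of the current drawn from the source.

Step 1 — Angular frequency: ω = 2π·f = 2π·109 = 684.9 rad/s.
Step 2 — Component impedances:
  R: Z = R = 369 Ω
  L: Z = jωL = j·684.9·0.001 = 0 + j0.6849 Ω
Step 3 — Series combination: Z_total = R + L = 369 + j0.6849 Ω = 369∠0.1° Ω.
Step 4 — Source phasor: V = 240∠-60.0° V = 120 - j207.8 V.
Step 5 — Ohm's law: I = V / Z_total = (120 - j207.8) / (369 + j0.6849) = 0.3242 - j0.5639 A.
Step 6 — Convert to polar: |I| = 0.6504 A, ∠I = -60.1°.

I = 0.6504∠-60.1° A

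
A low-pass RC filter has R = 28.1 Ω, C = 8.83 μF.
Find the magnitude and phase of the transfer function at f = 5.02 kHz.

Step 1 — Angular frequency: ω = 2π·5020 = 3.154e+04 rad/s.
Step 2 — Transfer function: H(jω) = 1/(1 + jωRC).
Step 3 — Denominator: 1 + jωRC = 1 + j·3.154e+04·28.1·8.83e-06 = 1 + j7.826.
Step 4 — H = 0.01606 - j0.1257.
Step 5 — Magnitude: |H| = 0.1267 (-17.9 dB); phase: φ = -82.7°.

|H| = 0.1267 (-17.9 dB), φ = -82.7°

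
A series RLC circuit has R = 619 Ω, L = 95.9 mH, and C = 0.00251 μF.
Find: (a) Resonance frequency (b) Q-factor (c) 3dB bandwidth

Step 1 — Resonance: ω₀ = 1/√(LC) = 1/√(0.0959·2.51e-09) = 6.445e+04 rad/s.
Step 2 — f₀ = ω₀/(2π) = 1.026e+04 Hz.
Step 3 — Series Q: Q = ω₀L/R = 6.445e+04·0.0959/619 = 9.986.
Step 4 — Bandwidth: Δω = ω₀/Q = 6455 rad/s; BW = Δω/(2π) = 1027 Hz.

(a) f₀ = 1.026e+04 Hz  (b) Q = 9.986  (c) BW = 1027 Hz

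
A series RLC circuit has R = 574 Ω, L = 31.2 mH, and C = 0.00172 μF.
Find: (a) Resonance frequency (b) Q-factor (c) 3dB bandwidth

Step 1 — Resonance: ω₀ = 1/√(LC) = 1/√(0.0312·1.72e-09) = 1.365e+05 rad/s.
Step 2 — f₀ = ω₀/(2π) = 2.173e+04 Hz.
Step 3 — Series Q: Q = ω₀L/R = 1.365e+05·0.0312/574 = 7.42.
Step 4 — Bandwidth: Δω = ω₀/Q = 1.84e+04 rad/s; BW = Δω/(2π) = 2928 Hz.

(a) f₀ = 2.173e+04 Hz  (b) Q = 7.42  (c) BW = 2928 Hz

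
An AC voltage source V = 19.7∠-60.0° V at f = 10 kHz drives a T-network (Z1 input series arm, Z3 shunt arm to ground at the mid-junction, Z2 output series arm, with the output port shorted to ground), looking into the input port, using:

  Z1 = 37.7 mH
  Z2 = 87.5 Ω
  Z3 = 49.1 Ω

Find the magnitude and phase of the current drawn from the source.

Step 1 — Angular frequency: ω = 2π·f = 2π·1e+04 = 6.283e+04 rad/s.
Step 2 — Component impedances:
  Z1: Z = jωL = j·6.283e+04·0.0377 = 0 + j2369 Ω
  Z2: Z = R = 87.5 Ω
  Z3: Z = R = 49.1 Ω
Step 3 — With the output port shorted to ground, the output series arm Z2 runs from the junction to ground; the shunt arm Z3 also runs from the junction to ground. They appear in parallel: Z3 || Z2 = 31.45 Ω.
Step 4 — Series with input arm Z1: Z_in = Z1 + (Z3 || Z2) = 31.45 + j2369 Ω = 2369∠89.2° Ω.
Step 5 — Source phasor: V = 19.7∠-60.0° V = 9.85 - j17.06 V.
Step 6 — Ohm's law: I = V / Z_total = (9.85 - j17.06) / (31.45 + j2369) = -0.007146 - j0.004253 A.
Step 7 — Convert to polar: |I| = 0.008316 A, ∠I = -149.2°.

I = 0.008316∠-149.2° A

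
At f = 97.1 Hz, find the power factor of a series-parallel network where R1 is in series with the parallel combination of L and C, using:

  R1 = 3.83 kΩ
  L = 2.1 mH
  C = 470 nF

Step 1 — Angular frequency: ω = 2π·f = 2π·97.1 = 610.1 rad/s.
Step 2 — Component impedances:
  R1: Z = R = 3830 Ω
  L: Z = jωL = j·610.1·0.0021 = 0 + j1.281 Ω
  C: Z = 1/(jωC) = -j/(ω·C) = 0 - j3487 Ω
Step 3 — Parallel branch: L || C = 1/(1/L + 1/C) = 0 + j1.282 Ω.
Step 4 — Series with R1: Z_total = R1 + (L || C) = 3830 + j1.282 Ω = 3830∠0.0° Ω.
Step 5 — Power factor: PF = cos(φ) = Re(Z)/|Z| = 3830/3830 = 1.
Step 6 — Type: Im(Z) = 1.282 ⇒ lagging (phase φ = 0.0°).

PF = 1 (lagging, φ = 0.0°)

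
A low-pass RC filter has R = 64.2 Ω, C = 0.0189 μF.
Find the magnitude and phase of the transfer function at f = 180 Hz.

Step 1 — Angular frequency: ω = 2π·180 = 1131 rad/s.
Step 2 — Transfer function: H(jω) = 1/(1 + jωRC).
Step 3 — Denominator: 1 + jωRC = 1 + j·1131·64.2·1.89e-08 = 1 + j0.001372.
Step 4 — H = 1 - j0.001372.
Step 5 — Magnitude: |H| = 1 (-0.0 dB); phase: φ = -0.1°.

|H| = 1 (-0.0 dB), φ = -0.1°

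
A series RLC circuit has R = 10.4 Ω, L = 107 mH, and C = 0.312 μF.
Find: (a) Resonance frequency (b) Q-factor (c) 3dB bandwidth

Step 1 — Resonance condition Im(Z)=0 gives ω₀ = 1/√(LC).
Step 2 — ω₀ = 1/√(0.107·3.12e-07) = 5473 rad/s.
Step 3 — f₀ = ω₀/(2π) = 871.1 Hz.
Step 4 — Series Q: Q = ω₀L/R = 5473·0.107/10.4 = 56.31.
Step 5 — 3dB bandwidth: Δω = ω₀/Q = 97.2 rad/s; BW = Δω/(2π) = 15.47 Hz.

(a) f₀ = 871.1 Hz  (b) Q = 56.31  (c) BW = 15.47 Hz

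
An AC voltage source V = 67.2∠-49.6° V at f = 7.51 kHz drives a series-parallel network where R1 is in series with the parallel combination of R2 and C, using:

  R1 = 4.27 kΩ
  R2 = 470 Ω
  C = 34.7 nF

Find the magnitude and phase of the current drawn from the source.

Step 1 — Angular frequency: ω = 2π·f = 2π·7510 = 4.719e+04 rad/s.
Step 2 — Component impedances:
  R1: Z = R = 4270 Ω
  R2: Z = R = 470 Ω
  C: Z = 1/(jωC) = -j/(ω·C) = 0 - j610.7 Ω
Step 3 — Parallel branch: R2 || C = 1/(1/R2 + 1/C) = 295.2 - j227.2 Ω.
Step 4 — Series with R1: Z_total = R1 + (R2 || C) = 4565 - j227.2 Ω = 4571∠-2.8° Ω.
Step 5 — Source phasor: V = 67.2∠-49.6° V = 43.55 - j51.18 V.
Step 6 — Ohm's law: I = V / Z_total = (43.55 - j51.18) / (4565 - j227.2) = 0.01007 - j0.01071 A.
Step 7 — Convert to polar: |I| = 0.0147 A, ∠I = -46.8°.

I = 0.0147∠-46.8° A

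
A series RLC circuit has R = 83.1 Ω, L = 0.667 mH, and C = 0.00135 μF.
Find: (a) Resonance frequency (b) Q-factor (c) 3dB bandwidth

Step 1 — Resonance: ω₀ = 1/√(LC) = 1/√(0.000667·1.35e-09) = 1.054e+06 rad/s.
Step 2 — f₀ = ω₀/(2π) = 1.677e+05 Hz.
Step 3 — Series Q: Q = ω₀L/R = 1.054e+06·0.000667/83.1 = 8.459.
Step 4 — Bandwidth: Δω = ω₀/Q = 1.246e+05 rad/s; BW = Δω/(2π) = 1.983e+04 Hz.

(a) f₀ = 1.677e+05 Hz  (b) Q = 8.459  (c) BW = 1.983e+04 Hz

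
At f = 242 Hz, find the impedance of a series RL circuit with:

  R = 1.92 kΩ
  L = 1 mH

Step 1 — Angular frequency: ω = 2π·f = 2π·242 = 1521 rad/s.
Step 2 — Component impedances:
  R: Z = R = 1920 Ω
  L: Z = jωL = j·1521·0.001 = 0 + j1.521 Ω
Step 3 — Series combination: Z_total = R + L = 1920 + j1.521 Ω = 1920∠0.0° Ω.

Z = 1920 + j1.521 Ω = 1920∠0.0° Ω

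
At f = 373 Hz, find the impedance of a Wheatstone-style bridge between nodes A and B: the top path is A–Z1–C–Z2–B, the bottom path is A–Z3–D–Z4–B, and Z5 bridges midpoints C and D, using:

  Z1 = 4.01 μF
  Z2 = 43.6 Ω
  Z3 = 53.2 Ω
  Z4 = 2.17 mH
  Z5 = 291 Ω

Step 1 — Angular frequency: ω = 2π·f = 2π·373 = 2344 rad/s.
Step 2 — Component impedances:
  Z1: Z = 1/(jωC) = -j/(ω·C) = 0 - j106.4 Ω
  Z2: Z = R = 43.6 Ω
  Z3: Z = R = 53.2 Ω
  Z4: Z = jωL = j·2344·0.00217 = 0 + j5.086 Ω
  Z5: Z = R = 291 Ω
Step 3 — Bridge requires nodal analysis (the Z5 bridge couples midpoints C and D, so the two paths cannot be reduced to a simple series/parallel combination). Setting node B to ground and injecting 1 A at node A, the 3-node admittance system at A, C, D solves to V_A = Z_AB = 42.2 - j12.54 Ω = 44.02∠-16.6° Ω.

Z = 42.2 - j12.54 Ω = 44.02∠-16.6° Ω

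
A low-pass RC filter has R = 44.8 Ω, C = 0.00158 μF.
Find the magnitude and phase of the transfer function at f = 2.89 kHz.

Step 1 — Angular frequency: ω = 2π·2890 = 1.816e+04 rad/s.
Step 2 — Transfer function: H(jω) = 1/(1 + jωRC).
Step 3 — Denominator: 1 + jωRC = 1 + j·1.816e+04·44.8·1.58e-09 = 1 + j0.001285.
Step 4 — H = 1 - j0.001285.
Step 5 — Magnitude: |H| = 1 (-0.0 dB); phase: φ = -0.1°.

|H| = 1 (-0.0 dB), φ = -0.1°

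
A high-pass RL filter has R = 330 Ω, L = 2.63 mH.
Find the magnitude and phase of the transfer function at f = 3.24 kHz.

Step 1 — Angular frequency: ω = 2π·3240 = 2.036e+04 rad/s.
Step 2 — Transfer function: H(jω) = jωL/(R + jωL).
Step 3 — Numerator jωL = j·53.54; denominator R + jωL = 330 + j53.54.
Step 4 — H = 0.02565 + j0.1581.
Step 5 — Magnitude: |H| = 0.1601 (-15.9 dB); phase: φ = 80.8°.

|H| = 0.1601 (-15.9 dB), φ = 80.8°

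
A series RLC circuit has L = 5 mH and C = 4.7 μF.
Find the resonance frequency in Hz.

Step 1 — Resonance condition Im(Z)=0 gives ω₀ = 1/√(LC).
Step 2 — ω₀ = 1/√(0.005·4.7e-06) = 6523 rad/s.
Step 3 — f₀ = ω₀/(2π) = 1038 Hz.

f₀ = 1038 Hz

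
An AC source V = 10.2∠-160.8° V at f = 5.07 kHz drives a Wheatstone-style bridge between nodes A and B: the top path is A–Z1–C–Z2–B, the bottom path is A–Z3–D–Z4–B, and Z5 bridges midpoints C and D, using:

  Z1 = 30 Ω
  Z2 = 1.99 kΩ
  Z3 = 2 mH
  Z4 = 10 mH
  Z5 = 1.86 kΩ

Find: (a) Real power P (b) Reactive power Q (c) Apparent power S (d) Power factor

Step 1 — Angular frequency: ω = 2π·f = 2π·5070 = 3.186e+04 rad/s.
Step 2 — Component impedances:
  Z1: Z = R = 30 Ω
  Z2: Z = R = 1990 Ω
  Z3: Z = jωL = j·3.186e+04·0.002 = 0 + j63.71 Ω
  Z4: Z = jωL = j·3.186e+04·0.01 = 0 + j318.6 Ω
  Z5: Z = R = 1860 Ω
Step 3 — Bridge requires nodal analysis (the Z5 bridge couples midpoints C and D, so the two paths cannot be reduced to a simple series/parallel combination). Setting node B to ground and injecting 1 A at node A, the 3-node admittance system at A, C, D solves to V_A = Z_AB = 71.42 + j368.4 Ω = 375.2∠79.0° Ω.
Step 4 — Source phasor: V = 10.2∠-160.8° V = -9.633 - j3.354 V.
Step 5 — Current: I = V / Z = -0.01366 + j0.0235 A = 0.02718∠120.2° A.
Step 6 — Complex power: S = V·I* = 0.05277 + j0.2722 VA.
Step 7 — Real power: P = Re(S) = 0.05277 W.
Step 8 — Reactive power: Q = Im(S) = 0.2722 VAR.
Step 9 — Apparent power: |S| = 0.2773 VA.
Step 10 — Power factor: PF = P/|S| = 0.1903 (lagging).

(a) P = 0.05277 W  (b) Q = 0.2722 VAR  (c) S = 0.2773 VA  (d) PF = 0.1903 (lagging)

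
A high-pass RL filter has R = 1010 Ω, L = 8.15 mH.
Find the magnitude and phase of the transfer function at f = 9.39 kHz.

Step 1 — Angular frequency: ω = 2π·9390 = 5.9e+04 rad/s.
Step 2 — Transfer function: H(jω) = jωL/(R + jωL).
Step 3 — Numerator jωL = j·480.8; denominator R + jωL = 1010 + j480.8.
Step 4 — H = 0.1848 + j0.3881.
Step 5 — Magnitude: |H| = 0.4299 (-7.3 dB); phase: φ = 64.5°.

|H| = 0.4299 (-7.3 dB), φ = 64.5°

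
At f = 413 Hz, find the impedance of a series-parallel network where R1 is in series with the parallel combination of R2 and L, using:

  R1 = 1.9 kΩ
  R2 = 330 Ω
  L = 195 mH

Step 1 — Angular frequency: ω = 2π·f = 2π·413 = 2595 rad/s.
Step 2 — Component impedances:
  R1: Z = R = 1900 Ω
  R2: Z = R = 330 Ω
  L: Z = jωL = j·2595·0.195 = 0 + j506 Ω
Step 3 — Parallel branch: R2 || L = 1/(1/R2 + 1/L) = 231.5 + j151 Ω.
Step 4 — Series with R1: Z_total = R1 + (R2 || L) = 2132 + j151 Ω = 2137∠4.1° Ω.

Z = 2132 + j151 Ω = 2137∠4.1° Ω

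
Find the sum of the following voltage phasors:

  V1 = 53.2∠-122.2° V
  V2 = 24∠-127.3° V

Step 1 — Convert each phasor to rectangular form:
  V1 = 53.2·(cos(-122.2°) + j·sin(-122.2°)) = -28.35 - j45.02 V
  V2 = 24·(cos(-127.3°) + j·sin(-127.3°)) = -14.54 - j19.09 V
Step 2 — Sum components: V_total = -42.89 - j64.11 V.
Step 3 — Convert to polar: |V_total| = 77.13 V, ∠V_total = -123.8°.

V_total = 77.13∠-123.8° V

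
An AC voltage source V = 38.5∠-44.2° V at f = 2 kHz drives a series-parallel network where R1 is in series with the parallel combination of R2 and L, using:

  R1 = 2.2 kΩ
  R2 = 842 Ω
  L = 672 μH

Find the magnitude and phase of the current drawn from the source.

Step 1 — Angular frequency: ω = 2π·f = 2π·2000 = 1.257e+04 rad/s.
Step 2 — Component impedances:
  R1: Z = R = 2200 Ω
  R2: Z = R = 842 Ω
  L: Z = jωL = j·1.257e+04·0.000672 = 0 + j8.445 Ω
Step 3 — Parallel branch: R2 || L = 1/(1/R2 + 1/L) = 0.08468 + j8.444 Ω.
Step 4 — Series with R1: Z_total = R1 + (R2 || L) = 2200 + j8.444 Ω = 2200∠0.2° Ω.
Step 5 — Source phasor: V = 38.5∠-44.2° V = 27.6 - j26.84 V.
Step 6 — Ohm's law: I = V / Z_total = (27.6 - j26.84) / (2200 + j8.444) = 0.0125 - j0.01225 A.
Step 7 — Convert to polar: |I| = 0.0175 A, ∠I = -44.4°.

I = 0.0175∠-44.4° A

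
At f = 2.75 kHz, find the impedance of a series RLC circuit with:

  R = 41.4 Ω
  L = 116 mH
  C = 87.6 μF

Step 1 — Angular frequency: ω = 2π·f = 2π·2750 = 1.728e+04 rad/s.
Step 2 — Component impedances:
  R: Z = R = 41.4 Ω
  L: Z = jωL = j·1.728e+04·0.116 = 0 + j2004 Ω
  C: Z = 1/(jωC) = -j/(ω·C) = 0 - j0.6607 Ω
Step 3 — Series combination: Z_total = R + L + C = 41.4 + j2004 Ω = 2004∠88.8° Ω.

Z = 41.4 + j2004 Ω = 2004∠88.8° Ω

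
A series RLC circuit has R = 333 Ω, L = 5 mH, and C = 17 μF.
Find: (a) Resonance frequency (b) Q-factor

Step 1 — Resonance condition Im(Z)=0 gives ω₀ = 1/√(LC).
Step 2 — ω₀ = 1/√(0.005·1.7e-05) = 3430 rad/s.
Step 3 — f₀ = ω₀/(2π) = 545.9 Hz.
Step 4 — Series Q: Q = ω₀L/R = 3430·0.005/333 = 0.0515.

(a) f₀ = 545.9 Hz  (b) Q = 0.0515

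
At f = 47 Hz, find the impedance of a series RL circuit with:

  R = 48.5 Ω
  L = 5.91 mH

Step 1 — Angular frequency: ω = 2π·f = 2π·47 = 295.3 rad/s.
Step 2 — Component impedances:
  R: Z = R = 48.5 Ω
  L: Z = jωL = j·295.3·0.00591 = 0 + j1.745 Ω
Step 3 — Series combination: Z_total = R + L = 48.5 + j1.745 Ω = 48.53∠2.1° Ω.

Z = 48.5 + j1.745 Ω = 48.53∠2.1° Ω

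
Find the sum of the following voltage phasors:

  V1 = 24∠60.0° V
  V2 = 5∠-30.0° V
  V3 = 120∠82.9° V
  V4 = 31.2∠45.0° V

Step 1 — Convert each phasor to rectangular form:
  V1 = 24·(cos(60.0°) + j·sin(60.0°)) = 12 + j20.78 V
  V2 = 5·(cos(-30.0°) + j·sin(-30.0°)) = 4.33 - j2.5 V
  V3 = 120·(cos(82.9°) + j·sin(82.9°)) = 14.83 + j119.1 V
  V4 = 31.2·(cos(45.0°) + j·sin(45.0°)) = 22.06 + j22.06 V
Step 2 — Sum components: V_total = 53.22 + j159.4 V.
Step 3 — Convert to polar: |V_total| = 168.1 V, ∠V_total = 71.5°.

V_total = 168.1∠71.5° V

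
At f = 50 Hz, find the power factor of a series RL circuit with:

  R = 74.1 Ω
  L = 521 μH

Step 1 — Angular frequency: ω = 2π·f = 2π·50 = 314.2 rad/s.
Step 2 — Component impedances:
  R: Z = R = 74.1 Ω
  L: Z = jωL = j·314.2·0.000521 = 0 + j0.1637 Ω
Step 3 — Series combination: Z_total = R + L = 74.1 + j0.1637 Ω = 74.1∠0.1° Ω.
Step 4 — Power factor: PF = cos(φ) = Re(Z)/|Z| = 74.1/74.1 = 1.
Step 5 — Type: Im(Z) = 0.1637 ⇒ lagging (phase φ = 0.1°).

PF = 1 (lagging, φ = 0.1°)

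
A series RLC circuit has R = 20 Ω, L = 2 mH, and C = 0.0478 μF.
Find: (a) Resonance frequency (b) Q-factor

Step 1 — Resonance condition Im(Z)=0 gives ω₀ = 1/√(LC).
Step 2 — ω₀ = 1/√(0.002·4.78e-08) = 1.023e+05 rad/s.
Step 3 — f₀ = ω₀/(2π) = 1.628e+04 Hz.
Step 4 — Series Q: Q = ω₀L/R = 1.023e+05·0.002/20 = 10.23.

(a) f₀ = 1.628e+04 Hz  (b) Q = 10.23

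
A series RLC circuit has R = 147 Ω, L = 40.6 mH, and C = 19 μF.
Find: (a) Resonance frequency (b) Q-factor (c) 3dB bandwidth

Step 1 — Resonance condition Im(Z)=0 gives ω₀ = 1/√(LC).
Step 2 — ω₀ = 1/√(0.0406·1.9e-05) = 1139 rad/s.
Step 3 — f₀ = ω₀/(2π) = 181.2 Hz.
Step 4 — Series Q: Q = ω₀L/R = 1139·0.0406/147 = 0.3145.
Step 5 — 3dB bandwidth: Δω = ω₀/Q = 3621 rad/s; BW = Δω/(2π) = 576.3 Hz.

(a) f₀ = 181.2 Hz  (b) Q = 0.3145  (c) BW = 576.3 Hz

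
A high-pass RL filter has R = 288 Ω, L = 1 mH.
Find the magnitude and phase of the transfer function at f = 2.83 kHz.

Step 1 — Angular frequency: ω = 2π·2830 = 1.778e+04 rad/s.
Step 2 — Transfer function: H(jω) = jωL/(R + jωL).
Step 3 — Numerator jωL = j·17.78; denominator R + jωL = 288 + j17.78.
Step 4 — H = 0.003797 + j0.06151.
Step 5 — Magnitude: |H| = 0.06162 (-24.2 dB); phase: φ = 86.5°.

|H| = 0.06162 (-24.2 dB), φ = 86.5°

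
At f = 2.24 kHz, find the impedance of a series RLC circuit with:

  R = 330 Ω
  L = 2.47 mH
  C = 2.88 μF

Step 1 — Angular frequency: ω = 2π·f = 2π·2240 = 1.407e+04 rad/s.
Step 2 — Component impedances:
  R: Z = R = 330 Ω
  L: Z = jωL = j·1.407e+04·0.00247 = 0 + j34.76 Ω
  C: Z = 1/(jωC) = -j/(ω·C) = 0 - j24.67 Ω
Step 3 — Series combination: Z_total = R + L + C = 330 + j10.09 Ω = 330.2∠1.8° Ω.

Z = 330 + j10.09 Ω = 330.2∠1.8° Ω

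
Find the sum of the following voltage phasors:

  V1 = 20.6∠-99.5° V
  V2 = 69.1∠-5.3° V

Step 1 — Convert each phasor to rectangular form:
  V1 = 20.6·(cos(-99.5°) + j·sin(-99.5°)) = -3.4 - j20.32 V
  V2 = 69.1·(cos(-5.3°) + j·sin(-5.3°)) = 68.8 - j6.383 V
Step 2 — Sum components: V_total = 65.4 - j26.7 V.
Step 3 — Convert to polar: |V_total| = 70.64 V, ∠V_total = -22.2°.

V_total = 70.64∠-22.2° V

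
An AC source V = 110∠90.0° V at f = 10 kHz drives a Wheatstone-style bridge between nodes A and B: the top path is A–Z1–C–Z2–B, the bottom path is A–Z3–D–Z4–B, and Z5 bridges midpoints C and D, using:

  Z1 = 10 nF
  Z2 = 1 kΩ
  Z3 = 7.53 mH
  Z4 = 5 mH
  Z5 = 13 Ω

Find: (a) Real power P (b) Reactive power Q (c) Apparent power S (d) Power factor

Step 1 — Angular frequency: ω = 2π·f = 2π·1e+04 = 6.283e+04 rad/s.
Step 2 — Component impedances:
  Z1: Z = 1/(jωC) = -j/(ω·C) = 0 - j1592 Ω
  Z2: Z = R = 1000 Ω
  Z3: Z = jωL = j·6.283e+04·0.00753 = 0 + j473.1 Ω
  Z4: Z = jωL = j·6.283e+04·0.005 = 0 + j314.2 Ω
  Z5: Z = R = 13 Ω
Step 3 — Bridge requires nodal analysis (the Z5 bridge couples midpoints C and D, so the two paths cannot be reduced to a simple series/parallel combination). Setting node B to ground and injecting 1 A at node A, the 3-node admittance system at A, C, D solves to V_A = Z_AB = 92.19 + j963 Ω = 967.4∠84.5° Ω.
Step 4 — Source phasor: V = 110∠90.0° V = 0 + j110 V.
Step 5 — Current: I = V / Z = 0.1132 + j0.01084 A = 0.1137∠5.5° A.
Step 6 — Complex power: S = V·I* = 1.192 + j12.45 VA.
Step 7 — Real power: P = Re(S) = 1.192 W.
Step 8 — Reactive power: Q = Im(S) = 12.45 VAR.
Step 9 — Apparent power: |S| = 12.51 VA.
Step 10 — Power factor: PF = P/|S| = 0.0953 (lagging).

(a) P = 1.192 W  (b) Q = 12.45 VAR  (c) S = 12.51 VA  (d) PF = 0.0953 (lagging)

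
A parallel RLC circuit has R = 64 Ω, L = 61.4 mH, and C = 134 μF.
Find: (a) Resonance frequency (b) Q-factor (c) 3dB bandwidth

Step 1 — Resonance: ω₀ = 1/√(LC) = 1/√(0.0614·0.000134) = 348.6 rad/s.
Step 2 — f₀ = ω₀/(2π) = 55.49 Hz.
Step 3 — Parallel Q: Q = R/(ω₀L) = 64/(348.6·0.0614) = 2.99.
Step 4 — Bandwidth: Δω = ω₀/Q = 116.6 rad/s; BW = Δω/(2π) = 18.56 Hz.

(a) f₀ = 55.49 Hz  (b) Q = 2.99  (c) BW = 18.56 Hz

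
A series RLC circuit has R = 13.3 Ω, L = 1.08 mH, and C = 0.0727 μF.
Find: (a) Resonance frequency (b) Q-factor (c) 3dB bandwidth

Step 1 — Resonance: ω₀ = 1/√(LC) = 1/√(0.00108·7.27e-08) = 1.129e+05 rad/s.
Step 2 — f₀ = ω₀/(2π) = 1.796e+04 Hz.
Step 3 — Series Q: Q = ω₀L/R = 1.129e+05·0.00108/13.3 = 9.164.
Step 4 — Bandwidth: Δω = ω₀/Q = 1.231e+04 rad/s; BW = Δω/(2π) = 1960 Hz.

(a) f₀ = 1.796e+04 Hz  (b) Q = 9.164  (c) BW = 1960 Hz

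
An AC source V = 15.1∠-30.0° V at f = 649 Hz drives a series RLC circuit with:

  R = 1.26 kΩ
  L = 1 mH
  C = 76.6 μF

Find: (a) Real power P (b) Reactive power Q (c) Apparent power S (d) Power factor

Step 1 — Angular frequency: ω = 2π·f = 2π·649 = 4078 rad/s.
Step 2 — Component impedances:
  R: Z = R = 1260 Ω
  L: Z = jωL = j·4078·0.001 = 0 + j4.078 Ω
  C: Z = 1/(jωC) = -j/(ω·C) = 0 - j3.201 Ω
Step 3 — Series combination: Z_total = R + L + C = 1260 + j0.8763 Ω = 1260∠0.0° Ω.
Step 4 — Source phasor: V = 15.1∠-30.0° V = 13.08 - j7.55 V.
Step 5 — Current: I = V / Z = 0.01037 - j0.005999 A = 0.01198∠-30.0° A.
Step 6 — Complex power: S = V·I* = 0.181 + j0.0001259 VA.
Step 7 — Real power: P = Re(S) = 0.181 W.
Step 8 — Reactive power: Q = Im(S) = 0.0001259 VAR.
Step 9 — Apparent power: |S| = 0.181 VA.
Step 10 — Power factor: PF = P/|S| = 1 (lagging).

(a) P = 0.181 W  (b) Q = 0.0001259 VAR  (c) S = 0.181 VA  (d) PF = 1 (lagging)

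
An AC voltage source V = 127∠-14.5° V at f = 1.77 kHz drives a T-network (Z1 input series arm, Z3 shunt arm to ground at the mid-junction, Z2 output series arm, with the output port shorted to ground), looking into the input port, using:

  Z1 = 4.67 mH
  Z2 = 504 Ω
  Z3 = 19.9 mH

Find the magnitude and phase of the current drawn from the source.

Step 1 — Angular frequency: ω = 2π·f = 2π·1770 = 1.112e+04 rad/s.
Step 2 — Component impedances:
  Z1: Z = jωL = j·1.112e+04·0.00467 = 0 + j51.94 Ω
  Z2: Z = R = 504 Ω
  Z3: Z = jωL = j·1.112e+04·0.0199 = 0 + j221.3 Ω
Step 3 — With the output port shorted to ground, the output series arm Z2 runs from the junction to ground; the shunt arm Z3 also runs from the junction to ground. They appear in parallel: Z3 || Z2 = 81.47 + j185.5 Ω.
Step 4 — Series with input arm Z1: Z_in = Z1 + (Z3 || Z2) = 81.47 + j237.5 Ω = 251.1∠71.1° Ω.
Step 5 — Source phasor: V = 127∠-14.5° V = 123 - j31.8 V.
Step 6 — Ohm's law: I = V / Z_total = (123 - j31.8) / (81.47 + j237.5) = 0.03912 - j0.5043 A.
Step 7 — Convert to polar: |I| = 0.5059 A, ∠I = -85.6°.

I = 0.5059∠-85.6° A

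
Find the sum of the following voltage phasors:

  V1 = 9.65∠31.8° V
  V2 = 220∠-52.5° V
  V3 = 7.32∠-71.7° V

Step 1 — Convert each phasor to rectangular form:
  V1 = 9.65·(cos(31.8°) + j·sin(31.8°)) = 8.201 + j5.085 V
  V2 = 220·(cos(-52.5°) + j·sin(-52.5°)) = 133.9 - j174.5 V
  V3 = 7.32·(cos(-71.7°) + j·sin(-71.7°)) = 2.298 - j6.95 V
Step 2 — Sum components: V_total = 144.4 - j176.4 V.
Step 3 — Convert to polar: |V_total| = 228 V, ∠V_total = -50.7°.

V_total = 228∠-50.7° V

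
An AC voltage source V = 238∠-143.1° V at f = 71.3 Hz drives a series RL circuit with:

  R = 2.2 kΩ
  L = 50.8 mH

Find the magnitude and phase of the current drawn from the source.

Step 1 — Angular frequency: ω = 2π·f = 2π·71.3 = 448 rad/s.
Step 2 — Component impedances:
  R: Z = R = 2200 Ω
  L: Z = jωL = j·448·0.0508 = 0 + j22.76 Ω
Step 3 — Series combination: Z_total = R + L = 2200 + j22.76 Ω = 2200∠0.6° Ω.
Step 4 — Source phasor: V = 238∠-143.1° V = -190.3 - j142.9 V.
Step 5 — Ohm's law: I = V / Z_total = (-190.3 - j142.9) / (2200 + j22.76) = -0.08717 - j0.06405 A.
Step 6 — Convert to polar: |I| = 0.1082 A, ∠I = -143.7°.

I = 0.1082∠-143.7° A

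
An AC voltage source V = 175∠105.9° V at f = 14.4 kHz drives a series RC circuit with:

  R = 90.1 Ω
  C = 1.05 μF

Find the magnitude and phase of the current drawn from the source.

Step 1 — Angular frequency: ω = 2π·f = 2π·1.44e+04 = 9.048e+04 rad/s.
Step 2 — Component impedances:
  R: Z = R = 90.1 Ω
  C: Z = 1/(jωC) = -j/(ω·C) = 0 - j10.53 Ω
Step 3 — Series combination: Z_total = R + C = 90.1 - j10.53 Ω = 90.71∠-6.7° Ω.
Step 4 — Source phasor: V = 175∠105.9° V = -47.94 + j168.3 V.
Step 5 — Ohm's law: I = V / Z_total = (-47.94 + j168.3) / (90.1 - j10.53) = -0.7402 + j1.781 A.
Step 6 — Convert to polar: |I| = 1.929 A, ∠I = 112.6°.

I = 1.929∠112.6° A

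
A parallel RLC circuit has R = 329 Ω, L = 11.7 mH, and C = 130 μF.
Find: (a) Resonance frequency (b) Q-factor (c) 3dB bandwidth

Step 1 — Resonance: ω₀ = 1/√(LC) = 1/√(0.0117·0.00013) = 810.8 rad/s.
Step 2 — f₀ = ω₀/(2π) = 129 Hz.
Step 3 — Parallel Q: Q = R/(ω₀L) = 329/(810.8·0.0117) = 34.68.
Step 4 — Bandwidth: Δω = ω₀/Q = 23.38 rad/s; BW = Δω/(2π) = 3.721 Hz.

(a) f₀ = 129 Hz  (b) Q = 34.68  (c) BW = 3.721 Hz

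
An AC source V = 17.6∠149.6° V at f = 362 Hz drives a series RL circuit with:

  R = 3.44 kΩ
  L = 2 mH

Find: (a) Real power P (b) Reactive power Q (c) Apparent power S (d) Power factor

Step 1 — Angular frequency: ω = 2π·f = 2π·362 = 2275 rad/s.
Step 2 — Component impedances:
  R: Z = R = 3440 Ω
  L: Z = jωL = j·2275·0.002 = 0 + j4.549 Ω
Step 3 — Series combination: Z_total = R + L = 3440 + j4.549 Ω = 3440∠0.1° Ω.
Step 4 — Source phasor: V = 17.6∠149.6° V = -15.18 + j8.906 V.
Step 5 — Current: I = V / Z = -0.004409 + j0.002595 A = 0.005116∠149.5° A.
Step 6 — Complex power: S = V·I* = 0.09005 + j0.0001191 VA.
Step 7 — Real power: P = Re(S) = 0.09005 W.
Step 8 — Reactive power: Q = Im(S) = 0.0001191 VAR.
Step 9 — Apparent power: |S| = 0.09005 VA.
Step 10 — Power factor: PF = P/|S| = 1 (lagging).

(a) P = 0.09005 W  (b) Q = 0.0001191 VAR  (c) S = 0.09005 VA  (d) PF = 1 (lagging)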